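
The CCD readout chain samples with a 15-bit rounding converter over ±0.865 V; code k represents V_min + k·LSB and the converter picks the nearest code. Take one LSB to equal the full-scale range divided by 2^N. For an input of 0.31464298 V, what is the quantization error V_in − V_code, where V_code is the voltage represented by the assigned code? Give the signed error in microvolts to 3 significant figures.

−17.7 µV

Range = 0.865 − (-0.865) = 1.73 V. LSB = 1.73 V / 2^15 ≈ 52.80 µV.
(0.31464298 − (-0.865)) / LSB = 1.17964298 × 32768/1.73 = 22343.6654. Nearest integer: k = 22344.
Reconstructed level: -0.865 + 22344 × 1.73/32768 V = 0.31466064453 V.
Error = V_in − V_code = 0.31464298 − (0.31466064453) = −17.7 µV.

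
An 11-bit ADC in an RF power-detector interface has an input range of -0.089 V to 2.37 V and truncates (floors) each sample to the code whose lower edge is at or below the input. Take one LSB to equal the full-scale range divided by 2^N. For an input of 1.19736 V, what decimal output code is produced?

1071

Span: 2.37 V − (-0.089 V) = 2.459 V. LSB = 2.459 V / 2^11 ≈ 1.201 mV.
V_in − V_min = 1.19736 − (-0.089) = 1.28636 V.
Divide by LSB: 1.28636 × 2048/2.459 = 1071.3564.
Truncating gives code 1071.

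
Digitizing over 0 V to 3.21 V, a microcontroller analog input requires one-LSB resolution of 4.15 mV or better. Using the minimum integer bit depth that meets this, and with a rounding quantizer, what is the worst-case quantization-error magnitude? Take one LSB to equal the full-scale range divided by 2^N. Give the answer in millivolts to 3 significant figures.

Full-scale range = 3.21 V.
3.21 V / 4.15 mV = 773.5. Since 2^9 = 512 and 2^10 = 1024, N = 10.
One LSB is 3.21 V / 1024 = 3.1348 mV.
Half an LSB is 1.57 mV.

1.57 mV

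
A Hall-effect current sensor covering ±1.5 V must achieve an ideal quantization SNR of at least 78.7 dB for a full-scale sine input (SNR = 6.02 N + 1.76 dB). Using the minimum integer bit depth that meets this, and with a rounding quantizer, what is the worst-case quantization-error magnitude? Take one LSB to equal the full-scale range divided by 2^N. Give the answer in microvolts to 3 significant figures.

183 µV

Range = 1.5 − (-1.5) = 3 V.
Solving 6.02 N ≥ 78.7 − 1.76: N ≥ 12.781. Round up → N = 13.
LSB = 3 V ÷ 2^13 = 3/8192 V = 366.21 µV.
Half an LSB is 183 µV.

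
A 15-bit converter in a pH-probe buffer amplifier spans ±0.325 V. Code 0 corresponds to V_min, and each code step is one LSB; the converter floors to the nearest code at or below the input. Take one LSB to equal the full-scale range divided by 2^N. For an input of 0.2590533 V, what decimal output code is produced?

29443

The full-scale span is 0.325 − (-0.325) = 0.65 V. LSB = 0.65 V / 2^15 ≈ 19.84 µV.
V_in − V_min = 0.2590533 − (-0.325) = 0.5840533 V.
Divide by LSB: 0.5840533 × 32768/0.65 = 29443.4747.
Truncating gives code 29443.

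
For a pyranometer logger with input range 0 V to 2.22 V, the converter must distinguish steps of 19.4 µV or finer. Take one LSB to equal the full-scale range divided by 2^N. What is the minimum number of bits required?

Range is 2.22 V.
Required number of levels: 2.22/19.4 µV = 114430; smallest N with 2^N ≥ that is 17.

17 bits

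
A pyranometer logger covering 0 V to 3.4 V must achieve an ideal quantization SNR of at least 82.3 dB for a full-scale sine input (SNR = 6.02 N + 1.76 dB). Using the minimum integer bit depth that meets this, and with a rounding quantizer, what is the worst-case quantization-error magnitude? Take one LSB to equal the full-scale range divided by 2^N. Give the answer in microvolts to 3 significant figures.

104 µV

Full-scale range = 3.4 V.
6.02 N + 1.76 ≥ 82.3 gives N ≥ 13.379, so the minimum integer is 14.
LSB = 3.4 V / 2^14 = 207.52 µV.
Half an LSB is 104 µV.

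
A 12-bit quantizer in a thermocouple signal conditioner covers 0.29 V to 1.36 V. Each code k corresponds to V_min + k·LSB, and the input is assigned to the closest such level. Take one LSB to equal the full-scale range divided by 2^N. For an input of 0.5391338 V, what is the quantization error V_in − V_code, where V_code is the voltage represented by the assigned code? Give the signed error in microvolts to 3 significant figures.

Full-scale range = 1.36 V − (0.29 V) = 1.07 V. LSB = 1.07 V / 2^12 ≈ 261.2 µV.
Position in LSBs: (0.5391338 − (0.29)) × 4096/1.07 = 953.6935; rounding gives k = 954.
Reconstructed level: 0.29 + 954 × 1.07/4096 V = 0.5392138672 V.
V_in − V_code = 0.5391338 − (0.5392138672) = −80.1 µV.

−80.1 µV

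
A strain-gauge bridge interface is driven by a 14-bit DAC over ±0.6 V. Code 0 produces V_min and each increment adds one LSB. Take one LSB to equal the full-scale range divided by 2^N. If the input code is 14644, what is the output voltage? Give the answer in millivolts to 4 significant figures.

The full-scale span is 0.6 − (-0.6) = 1.2 V. LSB = 1.2 V / 2^14.
Output = V_min + (14644/16384) × range = -0.6 + 0.893799 × 1.2 V
      = -0.6 + 1.07256 = 0.472559 V.

472.6 mV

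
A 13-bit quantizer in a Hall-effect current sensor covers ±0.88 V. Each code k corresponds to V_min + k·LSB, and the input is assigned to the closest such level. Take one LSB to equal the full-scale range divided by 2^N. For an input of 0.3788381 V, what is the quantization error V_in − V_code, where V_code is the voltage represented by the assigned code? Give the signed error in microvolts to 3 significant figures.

Range = 0.88 − (-0.88) = 1.76 V. LSB = 1.76 V / 2^13 ≈ 214.8 µV.
(0.3788381 − (-0.88)) / LSB = 1.2588381 × 8192/1.76 = 5859.3192. Nearest integer: k = 5859.
V_code = V_min + k × range/2^13 = -0.88 + 5859 × 1.76/8192 = 0.3787695313 V.
V_in − V_code = 0.3788381 − (0.3787695313) = +68.6 µV.

+68.6 µV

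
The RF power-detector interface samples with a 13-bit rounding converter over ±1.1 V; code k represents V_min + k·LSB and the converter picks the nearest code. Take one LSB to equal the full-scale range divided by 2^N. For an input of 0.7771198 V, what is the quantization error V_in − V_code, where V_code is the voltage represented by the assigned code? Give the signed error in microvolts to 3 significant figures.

Full-scale range = 1.1 V − (-1.1 V) = 2.2 V. LSB = 2.2 V / 2^13 ≈ 268.6 µV.
(V_in − V_min)/LSB = (0.7771198 − (-1.1)) × 8192/2.2 = 6989.7115 → nearest code k = 6990.
V_code = -1.1 + (6990/8192) × 2.2 = 0.7771972656 V.
e = 0.7771198 − (0.7771972656) = −77.5 µV.

−77.5 µV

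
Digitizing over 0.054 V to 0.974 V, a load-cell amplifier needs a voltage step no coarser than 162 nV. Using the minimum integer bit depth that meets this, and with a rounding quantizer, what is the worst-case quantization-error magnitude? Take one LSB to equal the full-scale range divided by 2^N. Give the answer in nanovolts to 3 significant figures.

54.8 nV

Range = 0.974 − (0.054) = 0.92 V.
Required number of levels: 0.92/162 nV = 5.6790e6; smallest N with 2^N ≥ that is 23.
LSB = 0.92 V ÷ 2^23 = 0.92/8388608 V = 109.67 nV.
Half an LSB is 54.8 nV.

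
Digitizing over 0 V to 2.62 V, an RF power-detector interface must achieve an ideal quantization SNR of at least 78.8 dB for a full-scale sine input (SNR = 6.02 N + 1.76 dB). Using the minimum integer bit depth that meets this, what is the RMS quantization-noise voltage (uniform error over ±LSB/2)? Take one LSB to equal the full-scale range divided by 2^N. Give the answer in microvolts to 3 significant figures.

92.3 µV

V_FS = 2.62 V.
6.02 N + 1.76 ≥ 78.8 gives N ≥ 12.797, so the minimum integer is 13.
LSB = 2.62 V ÷ 2^13 = 2.62/8192 V = 319.82 µV.
σ_q = LSB/√12 = 319.82 µV/3.4641 = 92.3 µV.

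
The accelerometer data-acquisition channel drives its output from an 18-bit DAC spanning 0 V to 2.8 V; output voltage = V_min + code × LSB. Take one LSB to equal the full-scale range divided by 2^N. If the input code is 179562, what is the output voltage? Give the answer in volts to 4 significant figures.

Range is 2.8 V. LSB = 2.8 V / 2^18.
V_out = V_min + code × LSB = 0 V + 179562 × 2.8 V / 262144
      = 0 V + 1.91793 V = 1.91793 V.

1.918 V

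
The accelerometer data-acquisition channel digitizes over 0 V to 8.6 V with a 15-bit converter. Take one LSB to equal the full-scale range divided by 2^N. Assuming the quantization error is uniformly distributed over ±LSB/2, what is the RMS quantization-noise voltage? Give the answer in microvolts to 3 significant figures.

75.8 µV

Full-scale range = 8.6 V.
LSB = 8.6 V / 2^15 = 262.45 µV.
For a uniform distribution on [−LSB/2, +LSB/2], V_rms = LSB/√12 = 262.45 µV/3.4641 = 75.8 µV.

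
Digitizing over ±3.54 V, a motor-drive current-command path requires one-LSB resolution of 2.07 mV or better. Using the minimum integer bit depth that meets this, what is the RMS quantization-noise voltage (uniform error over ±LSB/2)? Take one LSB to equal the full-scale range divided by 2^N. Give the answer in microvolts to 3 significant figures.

499 µV

Full-scale range = 3.54 V − (-3.54 V) = 7.08 V.
Levels needed ≥ 7.08/2.07 mV = 3420. 2^12 = 4096 suffices, so N_min = 12.
LSB = 7.08 V ÷ 2^12 = 7.08/4096 V = 1.7285 mV.
V_rms = LSB/√12 = 499 µV.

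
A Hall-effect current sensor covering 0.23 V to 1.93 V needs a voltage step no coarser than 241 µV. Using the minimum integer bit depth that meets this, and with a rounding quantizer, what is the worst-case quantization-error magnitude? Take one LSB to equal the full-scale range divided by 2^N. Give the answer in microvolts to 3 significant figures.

Span: 1.93 V − (0.23 V) = 1.7 V.
1.7 V / 241 µV = 7054. Since 2^12 = 4096 and 2^13 = 8192, N = 13.
LSB = 1.7 V ÷ 2^13 = 1.7/8192 V = 207.52 µV.
|e|_max = LSB/2 = 104 µV.

104 µV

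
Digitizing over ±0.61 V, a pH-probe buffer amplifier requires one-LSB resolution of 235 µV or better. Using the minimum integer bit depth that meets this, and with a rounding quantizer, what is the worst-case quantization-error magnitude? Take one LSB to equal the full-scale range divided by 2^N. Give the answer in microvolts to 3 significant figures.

Span: 0.61 V − (-0.61 V) = 1.22 V.
Levels needed ≥ 1.22/235 µV = 5191. 2^13 = 8192 suffices, so N_min = 13.
LSB = 1.22 V / 2^13 = 148.93 µV.
|e|_max = LSB/2 = 74.5 µV.

74.5 µV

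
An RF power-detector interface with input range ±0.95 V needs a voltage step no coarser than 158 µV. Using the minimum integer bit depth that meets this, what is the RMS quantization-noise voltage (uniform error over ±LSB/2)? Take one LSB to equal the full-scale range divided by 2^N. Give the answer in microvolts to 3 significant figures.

The full-scale span is 0.95 − (-0.95) = 1.9 V.
1.9 V / 158 µV = 12030. Since 2^13 = 8192 and 2^14 = 16384, N = 14.
LSB = 1.9 V ÷ 2^14 = 1.9/16384 V = 115.97 µV.
RMS noise = LSB/√12 = 33.5 µV.

33.5 µV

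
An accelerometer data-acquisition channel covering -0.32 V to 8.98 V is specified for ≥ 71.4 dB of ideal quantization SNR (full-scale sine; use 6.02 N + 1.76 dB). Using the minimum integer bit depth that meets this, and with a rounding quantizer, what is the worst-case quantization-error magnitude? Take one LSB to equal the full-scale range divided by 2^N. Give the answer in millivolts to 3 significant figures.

1.14 mV

The full-scale span is 8.98 − (-0.32) = 9.3 V.
Required N = ⌈(71.4 − 1.76)/6.02⌉ = ⌈11.568⌉ = 12.
Step size = 9.3/4096 V = 2.2705 mV.
Max error for round-to-nearest is LSB/2 = 1.14 mV.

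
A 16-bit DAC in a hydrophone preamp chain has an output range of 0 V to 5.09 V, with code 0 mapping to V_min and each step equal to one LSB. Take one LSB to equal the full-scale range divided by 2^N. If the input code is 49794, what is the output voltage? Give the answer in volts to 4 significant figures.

Span = 5.09 V. LSB = 5.09 V / 2^16.
V_out = 0 + 49794 × (5.09/65536) V
      = 0 V + 3.86736 V = 3.86736 V.

3.867 V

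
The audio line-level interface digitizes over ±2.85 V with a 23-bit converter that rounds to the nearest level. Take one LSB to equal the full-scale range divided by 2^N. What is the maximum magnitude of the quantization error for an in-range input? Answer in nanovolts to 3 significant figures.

340 nV

The full-scale span is 2.85 − (-2.85) = 5.7 V.
Step size = 5.7/8388608 V = 0.67949 µV.
A rounding quantizer has |error| ≤ LSB/2 = 340 nV.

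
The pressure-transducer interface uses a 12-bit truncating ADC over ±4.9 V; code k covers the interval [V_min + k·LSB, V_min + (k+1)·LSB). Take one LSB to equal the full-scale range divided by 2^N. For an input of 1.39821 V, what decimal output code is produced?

The full-scale span is 4.9 − (-4.9) = 9.8 V. LSB = 9.8 V / 2^12 ≈ 2.393 mV.
V_in − V_min = 1.39821 − (-4.9) = 6.29821 V.
Divide by LSB: 6.29821 × 4096/9.8 = 2632.3947.
Truncating gives code 2632.

2632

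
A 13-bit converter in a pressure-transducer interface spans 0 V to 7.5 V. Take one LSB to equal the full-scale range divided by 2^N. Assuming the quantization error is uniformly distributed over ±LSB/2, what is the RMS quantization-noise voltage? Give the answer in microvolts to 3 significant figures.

264 µV

Range is 7.5 V.
LSB = 7.5 V / 2^13 = 0.91553 mV.
σ_q = LSB/√12 = 0.91553 mV/3.4641 = 264 µV.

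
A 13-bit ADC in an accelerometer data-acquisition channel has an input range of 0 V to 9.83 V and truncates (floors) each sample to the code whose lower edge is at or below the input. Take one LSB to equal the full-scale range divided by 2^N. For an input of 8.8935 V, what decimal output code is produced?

V_FS = 9.83 V. LSB = 9.83 V / 2^13 ≈ 1.200 mV.
V_in − V_min = 8.8935 − (0) = 8.8935 V.
Divide by LSB: 8.8935 × 8192/9.83 = 7411.5516.
Truncating gives code 7411.

7411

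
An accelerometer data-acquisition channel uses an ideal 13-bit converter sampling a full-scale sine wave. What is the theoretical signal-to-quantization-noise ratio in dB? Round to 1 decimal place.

Ideal quantization SNR: 6.02 × 13 + 1.76 dB = 80.0 dB.

80.0 dB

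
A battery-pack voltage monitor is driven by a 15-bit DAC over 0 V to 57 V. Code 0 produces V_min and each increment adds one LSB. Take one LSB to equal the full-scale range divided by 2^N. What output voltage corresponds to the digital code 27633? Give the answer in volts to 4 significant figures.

Full-scale range = 57 V. LSB = 57 V / 2^15.
V_out = 0 + 27633 × (57/32768) V
      = 0 V + 48.0677 V = 48.0677 V.

48.07 V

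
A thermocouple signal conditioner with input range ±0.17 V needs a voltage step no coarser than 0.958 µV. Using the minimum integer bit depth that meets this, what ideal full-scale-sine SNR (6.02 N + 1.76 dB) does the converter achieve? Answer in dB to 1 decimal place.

The full-scale span is 0.17 − (-0.17) = 0.34 V.
Required number of levels: 0.34/0.958 µV = 354910; smallest N with 2^N ≥ that is 19.
6.02(19) + 1.76 = 116.14 dB.

116.1 dB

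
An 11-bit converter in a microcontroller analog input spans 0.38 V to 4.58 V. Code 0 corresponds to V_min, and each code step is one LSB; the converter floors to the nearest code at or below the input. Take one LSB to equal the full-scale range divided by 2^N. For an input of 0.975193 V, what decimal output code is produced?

Span: 4.58 V − (0.38 V) = 4.2 V. LSB = 4.2 V / 2^11 ≈ 2.051 mV.
code = ⌊(V_in − V_min)/LSB⌋ = ⌊(V_in − V_min) × 2^11 / range⌋
     = ⌊(0.975193 − (0.38)) × 2048 / 4.2⌋ = ⌊0.595193 × 2048/4.2⌋
     = ⌊290.227⌋ = 290.

290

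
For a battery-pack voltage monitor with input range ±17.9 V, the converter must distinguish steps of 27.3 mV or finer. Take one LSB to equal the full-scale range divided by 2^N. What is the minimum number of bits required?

Range = 17.9 − (-17.9) = 35.8 V.
35.8 V / 27.3 mV = 1311. Since 2^10 = 1024 and 2^11 = 2048, N = 11.

11 bits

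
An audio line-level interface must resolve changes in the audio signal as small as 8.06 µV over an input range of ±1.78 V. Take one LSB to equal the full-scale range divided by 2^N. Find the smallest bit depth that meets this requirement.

Range = 1.78 − (-1.78) = 3.56 V.
3.56 V / 8.06 µV = 441700. Since 2^18 = 262144 and 2^19 = 524288, N = 19.

19 bits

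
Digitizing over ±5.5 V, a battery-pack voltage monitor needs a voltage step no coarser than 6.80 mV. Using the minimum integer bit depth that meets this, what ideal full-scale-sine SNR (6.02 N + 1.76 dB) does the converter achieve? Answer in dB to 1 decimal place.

Span: 5.5 V − (-5.5 V) = 11 V.
Levels needed ≥ 11/6.80 mV = 1618. 2^11 = 2048 suffices, so N_min = 11.
Ideal SNR at N = 11: 6.02·11 + 1.76 = 68.0 dB.

68.0 dB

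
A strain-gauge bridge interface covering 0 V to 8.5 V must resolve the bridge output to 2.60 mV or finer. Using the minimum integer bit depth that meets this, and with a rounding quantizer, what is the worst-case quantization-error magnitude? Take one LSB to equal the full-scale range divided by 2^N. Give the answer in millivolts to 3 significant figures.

1.04 mV

V_FS = 8.5 V.
Required number of levels: 8.5/2.60 mV = 3269.2; smallest N with 2^N ≥ that is 12.
One LSB is 8.5 V / 4096 = 2.0752 mV.
|e|_max = LSB/2 = 1.04 mV.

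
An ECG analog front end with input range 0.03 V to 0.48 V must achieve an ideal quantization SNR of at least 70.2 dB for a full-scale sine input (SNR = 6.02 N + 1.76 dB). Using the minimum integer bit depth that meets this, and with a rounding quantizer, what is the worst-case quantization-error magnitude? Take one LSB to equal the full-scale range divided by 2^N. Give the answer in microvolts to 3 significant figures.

Span: 0.48 V − (0.03 V) = 0.45 V.
N ≥ (70.2 − 1.76)/6.02 = 11.369 → N_min = 12.
LSB = 0.45 V / 2^12 = 109.86 µV.
|e|_max = LSB/2 = 54.9 µV.

54.9 µV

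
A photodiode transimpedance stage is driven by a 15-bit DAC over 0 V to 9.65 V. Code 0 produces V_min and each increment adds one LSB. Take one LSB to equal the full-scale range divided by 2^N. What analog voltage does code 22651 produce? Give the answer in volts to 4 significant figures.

Full-scale range = 9.65 V. LSB = 9.65 V / 2^15.
V_out = V_min + code × LSB = 0 V + 22651 × 9.65 V / 32768
      = 0 + 6.67060 = 6.67060 V.

6.671 V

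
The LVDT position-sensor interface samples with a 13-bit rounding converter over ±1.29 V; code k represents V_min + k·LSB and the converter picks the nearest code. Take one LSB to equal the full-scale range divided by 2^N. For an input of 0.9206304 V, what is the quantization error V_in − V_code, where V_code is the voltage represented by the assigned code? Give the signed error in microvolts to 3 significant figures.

Range = 1.29 − (-1.29) = 2.58 V. LSB = 2.58 V / 2^13 ≈ 314.9 µV.
(V_in − V_min)/LSB = (0.9206304 − (-1.29)) × 8192/2.58 = 7019.1799 → nearest code k = 7019.
V_code = V_min + k × range/2^13 = -1.29 + 7019 × 2.58/8192 = 0.9205737305 V.
Error = V_in − V_code = 0.9206304 − (0.9205737305) = +56.7 µV.

+56.7 µV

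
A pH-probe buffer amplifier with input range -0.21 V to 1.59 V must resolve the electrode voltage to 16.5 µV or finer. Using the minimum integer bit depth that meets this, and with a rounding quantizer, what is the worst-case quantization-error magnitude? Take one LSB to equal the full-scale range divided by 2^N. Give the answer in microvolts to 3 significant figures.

6.87 µV

The full-scale span is 1.59 − (-0.21) = 1.8 V.
1.8 V / 16.5 µV = 109100. Since 2^16 = 65536 and 2^17 = 131072, N = 17.
LSB = 1.8 V ÷ 2^17 = 1.8/131072 V = 13.733 µV.
Max error for round-to-nearest is LSB/2 = 6.87 µV.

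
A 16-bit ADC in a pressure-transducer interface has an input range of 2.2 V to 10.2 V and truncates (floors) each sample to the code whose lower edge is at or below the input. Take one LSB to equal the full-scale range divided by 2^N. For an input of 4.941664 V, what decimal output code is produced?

The full-scale span is 10.2 − (2.2) = 8 V. LSB = 8 V / 2^16 ≈ 122.1 µV.
code = ⌊(V_in − V_min)/LSB⌋ = ⌊(V_in − V_min) × 2^16 / range⌋
     = ⌊(4.941664 − (2.2)) × 65536 / 8⌋ = ⌊2.741664 × 65536/8⌋
     = ⌊22459.711⌋ = 22459.

22459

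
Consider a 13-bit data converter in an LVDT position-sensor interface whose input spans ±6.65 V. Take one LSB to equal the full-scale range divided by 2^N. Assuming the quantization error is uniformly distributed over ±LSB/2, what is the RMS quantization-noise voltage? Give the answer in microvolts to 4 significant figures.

468.7 µV

The full-scale span is 6.65 − (-6.65) = 13.3 V.
LSB = 13.3 V ÷ 2^13 = 13.3/8192 V = 1.62354 mV.
RMS of a uniform error over width LSB is LSB/√12 = 468.7 µV.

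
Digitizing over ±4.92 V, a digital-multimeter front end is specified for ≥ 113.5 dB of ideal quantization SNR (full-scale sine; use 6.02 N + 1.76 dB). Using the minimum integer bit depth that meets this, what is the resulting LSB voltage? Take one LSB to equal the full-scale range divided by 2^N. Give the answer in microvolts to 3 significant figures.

Full-scale range = 4.92 V − (-4.92 V) = 9.84 V.
N ≥ (113.5 − 1.76)/6.02 = 18.561 → N_min = 19.
One LSB is 9.84 V / 524288 = 18.8 µV.

18.8 µV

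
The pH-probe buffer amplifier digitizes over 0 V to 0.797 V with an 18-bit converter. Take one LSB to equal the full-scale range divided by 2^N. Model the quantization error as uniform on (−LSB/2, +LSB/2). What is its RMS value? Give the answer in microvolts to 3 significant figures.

V_FS = 0.797 V.
One LSB is 0.797 V / 262144 = 3.0403 µV.
V_rms = LSB/√12 = 3.0403 µV / √12 = 0.878 µV.

0.878 µV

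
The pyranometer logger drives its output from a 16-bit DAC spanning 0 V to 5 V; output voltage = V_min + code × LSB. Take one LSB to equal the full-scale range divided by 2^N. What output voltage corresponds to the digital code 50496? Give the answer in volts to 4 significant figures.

Span = 5 V. LSB = 5 V / 2^16.
V_out = V_min + code × LSB = 0 V + 50496 × 5 V / 65536
      = 0 + 3.85254 = 3.85254 V.

3.853 V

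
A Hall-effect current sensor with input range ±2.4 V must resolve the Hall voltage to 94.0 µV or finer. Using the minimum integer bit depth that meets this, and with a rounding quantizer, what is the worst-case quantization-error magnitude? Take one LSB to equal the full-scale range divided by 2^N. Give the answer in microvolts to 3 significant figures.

36.6 µV

The full-scale span is 2.4 − (-2.4) = 4.8 V.
Need 2^N ≥ 4.8 V / 94.0 µV = 51060 → N_min = 16.
One LSB is 4.8 V / 65536 = 73.242 µV.
|e|_max = LSB/2 = 36.6 µV.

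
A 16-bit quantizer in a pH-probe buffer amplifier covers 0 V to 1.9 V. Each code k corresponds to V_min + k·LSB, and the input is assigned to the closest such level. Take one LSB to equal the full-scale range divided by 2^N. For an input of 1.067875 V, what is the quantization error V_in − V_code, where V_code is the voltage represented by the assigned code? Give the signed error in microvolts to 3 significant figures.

V_FS = 1.9 V. LSB = 1.9 V / 2^16 ≈ 28.99 µV.
Position in LSBs: (1.067875 − (0)) × 65536/1.9 = 36833.8189; rounding gives k = 36834.
Reconstructed level: 0 + 36834 × 1.9/65536 V = 1.0678802490 V.
V_in − V_code = 1.067875 − (1.0678802490) = −5.25 µV.

−5.25 µV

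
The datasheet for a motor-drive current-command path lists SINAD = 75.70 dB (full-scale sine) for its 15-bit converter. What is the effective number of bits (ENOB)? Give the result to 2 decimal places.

12.28 bits

Inverting SNR = 6.02 N + 1.76: N_eff = (75.70 − 1.76)/6.02 = 12.2824.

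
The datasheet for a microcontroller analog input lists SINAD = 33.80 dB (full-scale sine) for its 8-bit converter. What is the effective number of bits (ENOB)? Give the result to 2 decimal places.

5.32 bits

ENOB = (SINAD − 1.76) / 6.02 = (33.80 − 1.76) / 6.02 = 32.04 / 6.02 = 5.3223.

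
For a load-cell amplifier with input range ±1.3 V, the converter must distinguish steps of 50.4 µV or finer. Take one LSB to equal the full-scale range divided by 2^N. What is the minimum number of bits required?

16 bits

Span: 1.3 V − (-1.3 V) = 2.6 V.
Need 2^N ≥ 2.6 V / 50.4 µV = 51590 → N_min = 16.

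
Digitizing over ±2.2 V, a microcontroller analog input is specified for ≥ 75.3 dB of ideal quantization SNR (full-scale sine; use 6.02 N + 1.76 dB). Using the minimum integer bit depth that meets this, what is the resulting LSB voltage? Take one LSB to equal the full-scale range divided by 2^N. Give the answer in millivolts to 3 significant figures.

Span: 2.2 V − (-2.2 V) = 4.4 V.
Solving 6.02 N ≥ 75.3 − 1.76: N ≥ 12.216. Round up → N = 13.
LSB = 4.4 V ÷ 2^13 = 4.4/8192 V = 0.537 mV.

0.537 mV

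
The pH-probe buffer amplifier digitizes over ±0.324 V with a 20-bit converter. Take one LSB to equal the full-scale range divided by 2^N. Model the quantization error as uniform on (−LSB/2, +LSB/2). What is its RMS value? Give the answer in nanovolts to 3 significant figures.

178 nV

Range = 0.324 − (-0.324) = 0.648 V.
Step size = 0.648/1048576 V = 0.61798 µV.
For a uniform distribution on [−LSB/2, +LSB/2], V_rms = LSB/√12 = 0.61798 µV/3.4641 = 178 nV.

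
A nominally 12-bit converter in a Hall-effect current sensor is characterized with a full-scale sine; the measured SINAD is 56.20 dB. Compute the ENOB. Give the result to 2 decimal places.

9.04 bits

(56.20 − 1.76) / 6.02 = 54.44/6.02 = 9.0432 effective bits.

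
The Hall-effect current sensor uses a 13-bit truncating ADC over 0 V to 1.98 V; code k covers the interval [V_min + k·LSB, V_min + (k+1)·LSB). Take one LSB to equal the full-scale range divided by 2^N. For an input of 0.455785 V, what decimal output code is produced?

Full-scale range = 1.98 V. LSB = 1.98 V / 2^13 ≈ 241.7 µV.
code = ⌊(V_in − V_min)/LSB⌋ = ⌊(V_in − V_min) × 2^13 / range⌋
     = ⌊(0.455785 − (0)) × 8192 / 1.98⌋ = ⌊0.455785 × 8192/1.98⌋
     = ⌊1885.753⌋ = 1885.

1885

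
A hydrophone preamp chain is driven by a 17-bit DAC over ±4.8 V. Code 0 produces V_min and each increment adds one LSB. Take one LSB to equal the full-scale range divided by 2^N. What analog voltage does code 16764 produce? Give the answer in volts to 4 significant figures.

-3.572 V

Full-scale range = 4.8 V − (-4.8 V) = 9.6 V. LSB = 9.6 V / 2^17.
V_out = -4.8 + 16764 × (9.6/131072) V
      = -4.8 + 1.22783 = -3.57217 V.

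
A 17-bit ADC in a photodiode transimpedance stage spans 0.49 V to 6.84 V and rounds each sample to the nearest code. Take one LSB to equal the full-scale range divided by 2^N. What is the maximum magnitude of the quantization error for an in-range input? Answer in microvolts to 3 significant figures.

24.2 µV

Span: 6.84 V − (0.49 V) = 6.35 V.
LSB = 6.35 V / 2^17 = 48.447 µV.
A rounding quantizer has |error| ≤ LSB/2 = 24.2 µV.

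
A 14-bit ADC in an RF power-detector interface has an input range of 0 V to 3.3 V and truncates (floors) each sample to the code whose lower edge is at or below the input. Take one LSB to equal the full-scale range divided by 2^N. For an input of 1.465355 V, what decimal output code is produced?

Full-scale range = 3.3 V. LSB = 3.3 V / 2^14 ≈ 201.4 µV.
V_in − V_min = 1.465355 − (0) = 1.465355 V.
Divide by LSB: 1.465355 × 16384/3.3 = 7275.2656.
Truncating gives code 7275.

7275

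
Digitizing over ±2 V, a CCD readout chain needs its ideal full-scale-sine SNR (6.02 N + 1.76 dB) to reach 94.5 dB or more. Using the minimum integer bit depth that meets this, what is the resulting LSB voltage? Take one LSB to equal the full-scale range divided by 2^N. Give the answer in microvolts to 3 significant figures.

61.0 µV

Range = 2 − (-2) = 4 V.
6.02 N + 1.76 ≥ 94.5 gives N ≥ 15.405, so the minimum integer is 16.
LSB = 4 V ÷ 2^16 = 4/65536 V = 61.0 µV.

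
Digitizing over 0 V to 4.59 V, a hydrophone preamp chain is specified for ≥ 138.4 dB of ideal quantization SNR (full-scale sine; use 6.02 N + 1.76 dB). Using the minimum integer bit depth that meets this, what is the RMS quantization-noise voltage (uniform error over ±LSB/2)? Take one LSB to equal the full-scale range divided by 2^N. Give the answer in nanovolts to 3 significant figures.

Range is 4.59 V.
N ≥ (138.4 − 1.76)/6.02 = 22.698 → N_min = 23.
LSB = 4.59 V ÷ 2^23 = 4.59/8388608 V = 0.54717 µV.
RMS noise = LSB/√12 = 158 nV.

158 nV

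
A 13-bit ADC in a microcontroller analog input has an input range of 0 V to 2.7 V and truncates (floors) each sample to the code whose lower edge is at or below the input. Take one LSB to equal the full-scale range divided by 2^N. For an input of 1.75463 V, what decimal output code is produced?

Range is 2.7 V. LSB = 2.7 V / 2^13 ≈ 329.6 µV.
code = ⌊(V_in − V_min)/LSB⌋ = ⌊(V_in − V_min) × 2^13 / range⌋
     = ⌊(1.75463 − (0)) × 8192 / 2.7⌋ = ⌊1.75463 × 8192/2.7⌋
     = ⌊5323.677⌋ = 5323.

5323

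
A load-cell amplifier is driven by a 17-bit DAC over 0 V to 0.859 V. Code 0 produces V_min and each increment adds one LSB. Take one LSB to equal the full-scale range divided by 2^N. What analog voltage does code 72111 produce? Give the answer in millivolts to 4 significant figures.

472.6 mV

Range is 0.859 V. LSB = 0.859 V / 2^17.
Output = V_min + (72111/131072) × range = 0 + 0.550163 × 0.859 V
      = 0 V + 0.472590 V = 0.472590 V.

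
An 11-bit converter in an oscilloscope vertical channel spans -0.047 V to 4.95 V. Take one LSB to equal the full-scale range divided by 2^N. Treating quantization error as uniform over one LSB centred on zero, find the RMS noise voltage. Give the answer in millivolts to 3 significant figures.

Span: 4.95 V − (-0.047 V) = 4.997 V.
LSB = 4.997 V / 2^11 = 2.4399 mV.
V_rms = LSB/√12 = 2.4399 mV / √12 = 0.704 mV.

0.704 mV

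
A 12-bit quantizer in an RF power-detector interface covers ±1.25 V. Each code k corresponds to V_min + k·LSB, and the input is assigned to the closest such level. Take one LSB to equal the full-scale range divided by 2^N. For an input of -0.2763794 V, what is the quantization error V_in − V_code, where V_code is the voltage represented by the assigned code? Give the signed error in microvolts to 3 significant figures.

+110 µV

The full-scale span is 1.25 − (-1.25) = 2.5 V. LSB = 2.5 V / 2^12 ≈ 0.6104 mV.
Position in LSBs: (-0.2763794 − (-1.25)) × 4096/2.5 = 1595.1800; rounding gives k = 1595.
V_code = -1.25 + (1595/4096) × 2.5 = -0.2764892578 V.
e = -0.2763794 − (-0.2764892578) = +110 µV.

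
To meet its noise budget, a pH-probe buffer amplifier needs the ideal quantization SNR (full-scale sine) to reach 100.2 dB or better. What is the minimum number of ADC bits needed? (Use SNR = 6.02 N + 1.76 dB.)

N ≥ (100.2 − 1.76)/6.02 = 16.352 → N_min = 17.

17 bits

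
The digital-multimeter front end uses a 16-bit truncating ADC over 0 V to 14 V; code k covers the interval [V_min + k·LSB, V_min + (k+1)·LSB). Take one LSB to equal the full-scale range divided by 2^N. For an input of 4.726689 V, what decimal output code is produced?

Span = 14 V. LSB = 14 V / 2^16 ≈ 213.6 µV.
V_in − V_min = 4.726689 − (0) = 4.726689 V.
Divide by LSB: 4.726689 × 65536/14 = 22126.3065.
Truncating gives code 22126.

22126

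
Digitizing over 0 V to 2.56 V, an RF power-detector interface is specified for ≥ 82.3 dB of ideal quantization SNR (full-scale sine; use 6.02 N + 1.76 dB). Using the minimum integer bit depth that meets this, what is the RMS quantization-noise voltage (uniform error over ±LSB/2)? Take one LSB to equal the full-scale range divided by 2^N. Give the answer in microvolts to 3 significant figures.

45.1 µV

Full-scale range = 2.56 V.
N ≥ (82.3 − 1.76)/6.02 = 13.379 → N_min = 14.
Step size = 2.56/16384 V = 156.25 µV.
V_rms = LSB/√12 = 45.1 µV.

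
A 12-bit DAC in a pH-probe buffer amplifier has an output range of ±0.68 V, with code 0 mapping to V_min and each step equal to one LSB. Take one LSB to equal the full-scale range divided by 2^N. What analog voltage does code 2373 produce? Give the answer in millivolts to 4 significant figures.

Full-scale range = 0.68 V − (-0.68 V) = 1.36 V. LSB = 1.36 V / 2^12.
Output = V_min + (2373/4096) × range = -0.68 + 0.579346 × 1.36 V
      = -0.68 + 0.787910 = 0.107910 V.

107.9 mV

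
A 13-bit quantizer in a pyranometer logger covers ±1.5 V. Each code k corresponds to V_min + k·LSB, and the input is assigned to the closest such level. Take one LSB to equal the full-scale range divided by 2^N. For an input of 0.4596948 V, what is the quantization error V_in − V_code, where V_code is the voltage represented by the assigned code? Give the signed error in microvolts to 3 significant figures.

Span: 1.5 V − (-1.5 V) = 3 V. LSB = 3 V / 2^13 ≈ 366.2 µV.
Position in LSBs: (0.4596948 − (-1.5)) × 8192/3 = 5351.2733; rounding gives k = 5351.
V_code = V_min + k × range/2^13 = -1.5 + 5351 × 3/8192 = 0.4595947266 V.
V_in − V_code = 0.4596948 − (0.4595947266) = +100 µV.

+100 µV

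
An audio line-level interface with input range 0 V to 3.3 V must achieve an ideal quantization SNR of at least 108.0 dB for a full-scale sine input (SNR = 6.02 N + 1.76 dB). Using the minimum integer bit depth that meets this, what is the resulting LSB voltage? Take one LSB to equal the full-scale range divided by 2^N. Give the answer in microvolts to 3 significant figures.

V_FS = 3.3 V.
Solving 6.02 N ≥ 108.0 − 1.76: N ≥ 17.648. Round up → N = 18.
LSB = 3.3 V ÷ 2^18 = 3.3/262144 V = 12.6 µV.

12.6 µV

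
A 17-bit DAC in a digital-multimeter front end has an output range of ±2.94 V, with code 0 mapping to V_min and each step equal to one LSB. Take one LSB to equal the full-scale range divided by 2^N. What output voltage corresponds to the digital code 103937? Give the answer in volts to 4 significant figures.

1.723 V

Full-scale range = 2.94 V − (-2.94 V) = 5.88 V. LSB = 5.88 V / 2^17.
Output = V_min + (103937/131072) × range = -2.94 + 0.792976 × 5.88 V
      = -2.94 + 4.66270 = 1.72270 V.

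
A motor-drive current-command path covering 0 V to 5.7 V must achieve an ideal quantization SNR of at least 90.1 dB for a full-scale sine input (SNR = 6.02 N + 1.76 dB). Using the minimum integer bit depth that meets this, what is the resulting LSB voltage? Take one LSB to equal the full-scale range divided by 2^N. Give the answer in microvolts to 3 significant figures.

Span = 5.7 V.
6.02 N + 1.76 ≥ 90.1 gives N ≥ 14.674, so the minimum integer is 15.
One LSB is 5.7 V / 32768 = 174 µV.

174 µV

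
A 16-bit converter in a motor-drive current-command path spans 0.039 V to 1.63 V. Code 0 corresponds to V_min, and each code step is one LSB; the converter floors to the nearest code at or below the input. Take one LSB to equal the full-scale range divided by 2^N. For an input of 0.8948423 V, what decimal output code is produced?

Range = 1.63 − (0.039) = 1.591 V. LSB = 1.591 V / 2^16 ≈ 24.28 µV.
code = ⌊(V_in − V_min)/LSB⌋ = ⌊(V_in − V_min) × 2^16 / range⌋
     = ⌊(0.8948423 − (0.039)) × 65536 / 1.591⌋ = ⌊0.8558423 × 65536/1.591⌋
     = ⌊35253.602⌋ = 35253.

35253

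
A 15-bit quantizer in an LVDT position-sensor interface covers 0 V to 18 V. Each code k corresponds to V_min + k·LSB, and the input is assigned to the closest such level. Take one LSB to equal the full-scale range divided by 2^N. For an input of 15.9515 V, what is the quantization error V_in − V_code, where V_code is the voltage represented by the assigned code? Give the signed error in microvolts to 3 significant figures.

Span = 18 V. LSB = 18 V / 2^15 ≈ 0.5493 mV.
(15.9515 − (0)) / LSB = 15.9515 × 32768/18 = 29038.8196. Nearest integer: k = 29039.
V_code = V_min + k × range/2^15 = 0 + 29039 × 18/32768 = 15.951599121 V.
V_in − V_code = 15.9515 − (15.951599121) = −99.1 µV.

−99.1 µV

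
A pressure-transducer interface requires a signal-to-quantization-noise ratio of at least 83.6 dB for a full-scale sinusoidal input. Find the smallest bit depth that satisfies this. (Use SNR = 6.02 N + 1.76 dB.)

Required N = ⌈(83.6 − 1.76)/6.02⌉ = ⌈13.595⌉ = 14.

14 bits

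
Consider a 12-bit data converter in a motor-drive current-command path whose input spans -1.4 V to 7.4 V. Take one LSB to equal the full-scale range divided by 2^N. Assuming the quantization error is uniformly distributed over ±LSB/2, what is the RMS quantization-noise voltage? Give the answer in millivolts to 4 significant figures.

0.6202 mV

Range = 7.4 − (-1.4) = 8.8 V.
LSB = 8.8 V / 2^12 = 2.14844 mV.
σ_q = LSB/√12 = 2.14844 mV/3.4641 = 0.6202 mV.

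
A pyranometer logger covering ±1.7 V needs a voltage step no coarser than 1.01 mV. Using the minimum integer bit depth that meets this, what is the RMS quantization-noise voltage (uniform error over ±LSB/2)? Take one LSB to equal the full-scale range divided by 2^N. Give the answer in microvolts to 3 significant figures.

The full-scale span is 1.7 − (-1.7) = 3.4 V.
Need 2^N ≥ 3.4 V / 1.01 mV = 3366 → N_min = 12.
One LSB is 3.4 V / 4096 = 0.83008 mV.
V_rms = LSB/√12 = 240 µV.

240 µV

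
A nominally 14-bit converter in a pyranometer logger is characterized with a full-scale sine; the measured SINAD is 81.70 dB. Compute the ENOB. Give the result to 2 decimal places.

13.28 bits

Inverting SNR = 6.02 N + 1.76: N_eff = (81.70 − 1.76)/6.02 = 13.2791.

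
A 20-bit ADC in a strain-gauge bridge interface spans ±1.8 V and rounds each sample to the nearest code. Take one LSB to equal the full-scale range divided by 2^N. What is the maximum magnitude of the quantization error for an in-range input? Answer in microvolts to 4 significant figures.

Range = 1.8 − (-1.8) = 3.6 V.
LSB = 3.6 V ÷ 2^20 = 3.6/1048576 V = 3.43323 µV.
Worst-case error for round-to-nearest is half an LSB: 1.717 µV.

1.717 µV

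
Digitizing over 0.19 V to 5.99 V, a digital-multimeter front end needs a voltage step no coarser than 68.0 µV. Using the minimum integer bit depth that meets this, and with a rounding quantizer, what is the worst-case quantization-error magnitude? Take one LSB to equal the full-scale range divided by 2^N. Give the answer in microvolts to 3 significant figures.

22.1 µV

The full-scale span is 5.99 − (0.19) = 5.8 V.
Levels needed ≥ 5.8/68.0 µV = 85290. 2^17 = 131072 suffices, so N_min = 17.
LSB = 5.8 V / 2^17 = 44.250 µV.
Half an LSB is 22.1 µV.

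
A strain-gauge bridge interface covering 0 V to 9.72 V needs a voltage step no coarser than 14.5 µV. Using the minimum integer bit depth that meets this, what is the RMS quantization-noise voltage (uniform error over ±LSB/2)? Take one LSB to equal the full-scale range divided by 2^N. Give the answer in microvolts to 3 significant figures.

2.68 µV

Full-scale range = 9.72 V.
Levels needed ≥ 9.72/14.5 µV = 670300. 2^20 = 1048576 suffices, so N_min = 20.
One LSB is 9.72 V / 1048576 = 9.2697 µV.
RMS noise = LSB/√12 = 2.68 µV.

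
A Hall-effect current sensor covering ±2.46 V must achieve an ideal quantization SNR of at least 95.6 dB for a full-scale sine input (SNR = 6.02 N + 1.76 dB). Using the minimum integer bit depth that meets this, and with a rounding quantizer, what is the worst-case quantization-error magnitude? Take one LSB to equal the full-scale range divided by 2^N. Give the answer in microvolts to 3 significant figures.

37.5 µV

The full-scale span is 2.46 − (-2.46) = 4.92 V.
N ≥ (95.6 − 1.76)/6.02 = 15.588 → N_min = 16.
LSB = 4.92 V ÷ 2^16 = 4.92/65536 V = 75.073 µV.
Max error for round-to-nearest is LSB/2 = 37.5 µV.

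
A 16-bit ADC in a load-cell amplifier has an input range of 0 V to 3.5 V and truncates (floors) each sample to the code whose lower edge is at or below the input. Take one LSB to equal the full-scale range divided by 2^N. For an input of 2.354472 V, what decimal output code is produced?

44086

Range is 3.5 V. LSB = 3.5 V / 2^16 ≈ 53.41 µV.
V_in − V_min = 2.354472 − (0) = 2.354472 V.
Divide by LSB: 2.354472 × 65536/3.5 = 44086.4791.
Truncating gives code 44086.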